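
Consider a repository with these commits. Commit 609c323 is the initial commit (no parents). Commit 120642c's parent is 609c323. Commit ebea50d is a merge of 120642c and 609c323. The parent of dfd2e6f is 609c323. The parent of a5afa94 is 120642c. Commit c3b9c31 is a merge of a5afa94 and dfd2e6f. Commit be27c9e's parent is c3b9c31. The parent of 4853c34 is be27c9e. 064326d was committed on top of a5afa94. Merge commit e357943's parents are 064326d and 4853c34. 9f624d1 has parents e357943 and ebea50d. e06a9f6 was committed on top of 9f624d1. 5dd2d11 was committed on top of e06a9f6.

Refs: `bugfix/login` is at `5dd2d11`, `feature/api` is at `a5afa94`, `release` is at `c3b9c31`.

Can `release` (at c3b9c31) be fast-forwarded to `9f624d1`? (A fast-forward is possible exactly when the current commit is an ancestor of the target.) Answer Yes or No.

A fast-forward from c3b9c31 to 9f624d1 is possible iff c3b9c31 is an ancestor of 9f624d1.
Ancestors of 9f624d1: {064326d, 120642c, 4853c34, 609c323, 9f624d1, a5afa94, be27c9e, c3b9c31, dfd2e6f, e357943, ebea50d}.
c3b9c31 is among them, so fast-forward is possible.

Yes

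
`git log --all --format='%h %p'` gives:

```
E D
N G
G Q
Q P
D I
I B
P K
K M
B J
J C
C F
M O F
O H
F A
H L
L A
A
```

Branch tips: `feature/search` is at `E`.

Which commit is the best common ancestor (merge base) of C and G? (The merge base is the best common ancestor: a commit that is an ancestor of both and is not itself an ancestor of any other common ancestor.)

Ancestors of C: {A, C, F}.
Ancestors of G: {A, F, G, H, K, L, M, O, P, Q}.
Common ancestors: {A, F}.
Among these, F is not an ancestor of any other common ancestor — it is the merge base.

F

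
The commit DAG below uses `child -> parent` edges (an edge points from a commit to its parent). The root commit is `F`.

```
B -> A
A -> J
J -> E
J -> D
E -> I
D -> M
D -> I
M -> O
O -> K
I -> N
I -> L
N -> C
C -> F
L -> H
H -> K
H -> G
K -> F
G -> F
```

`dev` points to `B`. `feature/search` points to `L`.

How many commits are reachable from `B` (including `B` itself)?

15

Walking parent pointers from B: reachable set = {A, B, C, D, E, F, G, H, I, J, K, L, M, N, O}.
That is 15 commits.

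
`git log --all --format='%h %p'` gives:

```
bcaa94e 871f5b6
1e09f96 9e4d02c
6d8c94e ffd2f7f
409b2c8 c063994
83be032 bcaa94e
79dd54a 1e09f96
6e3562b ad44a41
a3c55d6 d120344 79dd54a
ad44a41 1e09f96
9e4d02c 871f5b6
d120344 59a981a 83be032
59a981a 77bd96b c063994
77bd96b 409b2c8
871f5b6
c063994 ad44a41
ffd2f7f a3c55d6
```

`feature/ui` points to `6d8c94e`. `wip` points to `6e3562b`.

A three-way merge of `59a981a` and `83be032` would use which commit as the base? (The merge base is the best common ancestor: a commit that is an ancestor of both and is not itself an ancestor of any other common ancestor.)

Ancestors of 59a981a: {1e09f96, 409b2c8, 59a981a, 77bd96b, 871f5b6, 9e4d02c, ad44a41, c063994}.
Ancestors of 83be032: {83be032, 871f5b6, bcaa94e}.
Common ancestors: {871f5b6}.
The only common ancestor is 871f5b6, so it is the merge base.

871f5b6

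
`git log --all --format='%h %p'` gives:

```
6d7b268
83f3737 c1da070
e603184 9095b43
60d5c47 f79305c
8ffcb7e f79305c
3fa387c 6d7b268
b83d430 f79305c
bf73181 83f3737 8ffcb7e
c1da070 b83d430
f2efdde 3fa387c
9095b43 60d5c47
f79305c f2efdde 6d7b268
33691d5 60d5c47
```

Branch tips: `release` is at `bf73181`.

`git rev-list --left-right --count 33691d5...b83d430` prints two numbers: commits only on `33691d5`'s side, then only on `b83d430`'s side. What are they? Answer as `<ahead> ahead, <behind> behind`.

2 ahead, 1 behind

Reachable from 33691d5: {33691d5, 3fa387c, 60d5c47, 6d7b268, f2efdde, f79305c}.
Reachable from b83d430: {3fa387c, 6d7b268, b83d430, f2efdde, f79305c}.
Only in 33691d5's history (ahead): {33691d5, 60d5c47} — 2.
Only in b83d430's history (behind): {b83d430} — 1.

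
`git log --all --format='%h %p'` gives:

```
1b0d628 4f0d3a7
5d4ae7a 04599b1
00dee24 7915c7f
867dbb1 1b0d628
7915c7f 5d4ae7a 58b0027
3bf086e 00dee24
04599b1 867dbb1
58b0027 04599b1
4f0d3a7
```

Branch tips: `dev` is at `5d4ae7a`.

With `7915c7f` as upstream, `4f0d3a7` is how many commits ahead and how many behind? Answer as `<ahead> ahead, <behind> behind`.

0 ahead, 6 behind

Reachable from 4f0d3a7: {4f0d3a7}.
Reachable from 7915c7f: {04599b1, 1b0d628, 4f0d3a7, 58b0027, 5d4ae7a, 7915c7f, 867dbb1}.
Only in 4f0d3a7's history (ahead): {} — 0.
Only in 7915c7f's history (behind): {04599b1, 1b0d628, 58b0027, 5d4ae7a, 7915c7f, 867dbb1} — 6.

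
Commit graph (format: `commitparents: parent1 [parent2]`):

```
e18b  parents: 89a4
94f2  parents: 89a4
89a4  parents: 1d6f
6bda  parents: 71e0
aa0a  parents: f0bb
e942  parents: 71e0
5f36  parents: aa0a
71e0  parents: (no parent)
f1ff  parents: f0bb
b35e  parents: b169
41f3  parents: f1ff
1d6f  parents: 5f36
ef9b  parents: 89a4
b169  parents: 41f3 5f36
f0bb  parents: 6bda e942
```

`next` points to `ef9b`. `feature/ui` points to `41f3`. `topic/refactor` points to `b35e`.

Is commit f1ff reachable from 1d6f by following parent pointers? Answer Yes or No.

Ancestors of 1d6f: {1d6f, 5f36, 6bda, 71e0, aa0a, e942, f0bb}.
f1ff is not in that set, so it is not an ancestor of 1d6f.

No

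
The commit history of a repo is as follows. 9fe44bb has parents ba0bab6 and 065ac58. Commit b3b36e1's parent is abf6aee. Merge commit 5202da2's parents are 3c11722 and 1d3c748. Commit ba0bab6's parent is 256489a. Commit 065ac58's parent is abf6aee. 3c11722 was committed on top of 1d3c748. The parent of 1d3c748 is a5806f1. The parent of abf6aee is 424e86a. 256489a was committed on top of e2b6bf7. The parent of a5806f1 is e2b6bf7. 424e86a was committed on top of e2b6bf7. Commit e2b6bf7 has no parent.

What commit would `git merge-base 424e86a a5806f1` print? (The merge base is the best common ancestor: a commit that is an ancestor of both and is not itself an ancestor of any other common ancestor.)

e2b6bf7

Ancestors of 424e86a: {424e86a, e2b6bf7}.
Ancestors of a5806f1: {a5806f1, e2b6bf7}.
Common ancestors: {e2b6bf7}.
The only common ancestor is e2b6bf7, so it is the merge base.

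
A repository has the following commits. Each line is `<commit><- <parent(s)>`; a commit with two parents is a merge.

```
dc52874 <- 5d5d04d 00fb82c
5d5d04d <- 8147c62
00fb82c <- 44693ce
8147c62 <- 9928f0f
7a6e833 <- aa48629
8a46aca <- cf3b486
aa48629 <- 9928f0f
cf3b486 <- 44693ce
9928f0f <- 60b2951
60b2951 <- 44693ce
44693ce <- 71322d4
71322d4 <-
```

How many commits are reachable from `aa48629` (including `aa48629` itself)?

Walking parent pointers from aa48629: reachable set = {44693ce, 60b2951, 71322d4, 9928f0f, aa48629}.
That is 5 commits.

5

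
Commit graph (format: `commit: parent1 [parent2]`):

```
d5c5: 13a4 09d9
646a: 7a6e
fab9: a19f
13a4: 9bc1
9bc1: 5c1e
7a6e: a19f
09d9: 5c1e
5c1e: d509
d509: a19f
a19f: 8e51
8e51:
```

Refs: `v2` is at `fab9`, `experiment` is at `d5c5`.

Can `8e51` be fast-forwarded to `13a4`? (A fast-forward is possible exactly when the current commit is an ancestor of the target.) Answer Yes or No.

A fast-forward from 8e51 to 13a4 is possible iff 8e51 is an ancestor of 13a4.
Ancestors of 13a4: {13a4, 5c1e, 8e51, 9bc1, a19f, d509}.
8e51 is among them, so fast-forward is possible.

Yes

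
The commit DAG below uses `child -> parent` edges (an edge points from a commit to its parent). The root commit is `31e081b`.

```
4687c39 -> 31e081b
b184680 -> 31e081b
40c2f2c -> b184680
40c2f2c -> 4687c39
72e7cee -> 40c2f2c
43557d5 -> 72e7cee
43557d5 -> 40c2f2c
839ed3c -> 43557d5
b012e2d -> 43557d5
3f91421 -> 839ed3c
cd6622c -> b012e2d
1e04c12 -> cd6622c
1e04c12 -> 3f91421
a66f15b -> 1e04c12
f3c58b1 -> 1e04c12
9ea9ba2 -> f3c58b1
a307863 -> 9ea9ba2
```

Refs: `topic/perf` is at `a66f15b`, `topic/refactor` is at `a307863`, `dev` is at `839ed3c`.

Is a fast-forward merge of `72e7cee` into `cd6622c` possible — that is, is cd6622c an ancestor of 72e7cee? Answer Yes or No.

A fast-forward from cd6622c to 72e7cee is possible iff cd6622c is an ancestor of 72e7cee.
Ancestors of 72e7cee: {31e081b, 40c2f2c, 4687c39, 72e7cee, b184680}.
cd6622c is not among them, so fast-forward is not possible.

No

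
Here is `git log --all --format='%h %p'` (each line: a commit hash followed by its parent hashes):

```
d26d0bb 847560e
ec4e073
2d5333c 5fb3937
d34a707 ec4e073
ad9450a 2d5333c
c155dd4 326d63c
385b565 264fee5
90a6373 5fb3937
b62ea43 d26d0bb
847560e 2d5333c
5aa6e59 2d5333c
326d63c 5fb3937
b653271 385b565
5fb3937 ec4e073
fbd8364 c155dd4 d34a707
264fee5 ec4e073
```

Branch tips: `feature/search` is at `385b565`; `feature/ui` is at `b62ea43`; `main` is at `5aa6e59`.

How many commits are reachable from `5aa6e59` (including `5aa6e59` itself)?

Walking parent pointers from 5aa6e59: reachable set = {2d5333c, 5aa6e59, 5fb3937, ec4e073}.
That is 4 commits.

4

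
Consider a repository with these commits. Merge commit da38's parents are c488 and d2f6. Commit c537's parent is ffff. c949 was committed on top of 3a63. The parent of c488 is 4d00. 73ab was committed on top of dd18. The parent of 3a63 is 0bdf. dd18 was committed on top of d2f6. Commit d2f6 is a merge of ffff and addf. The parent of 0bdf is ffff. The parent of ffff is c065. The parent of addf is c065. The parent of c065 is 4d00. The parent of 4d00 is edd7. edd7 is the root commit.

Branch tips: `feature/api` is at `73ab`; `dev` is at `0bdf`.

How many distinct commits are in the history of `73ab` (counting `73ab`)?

Walking parent pointers from 73ab: reachable set = {4d00, 73ab, addf, c065, d2f6, dd18, edd7, ffff}.
That is 8 commits.

8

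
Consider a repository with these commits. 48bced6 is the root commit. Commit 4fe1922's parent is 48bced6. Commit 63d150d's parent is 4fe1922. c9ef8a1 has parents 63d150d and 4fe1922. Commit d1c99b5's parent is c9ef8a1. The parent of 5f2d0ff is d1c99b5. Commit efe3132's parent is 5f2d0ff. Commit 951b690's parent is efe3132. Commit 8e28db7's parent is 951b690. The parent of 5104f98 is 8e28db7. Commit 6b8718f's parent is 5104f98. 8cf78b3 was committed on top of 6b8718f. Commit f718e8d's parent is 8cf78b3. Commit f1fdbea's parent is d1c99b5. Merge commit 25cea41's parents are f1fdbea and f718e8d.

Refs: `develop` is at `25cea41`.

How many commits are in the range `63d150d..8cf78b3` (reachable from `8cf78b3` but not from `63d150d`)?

Reachable from 8cf78b3: {48bced6, 4fe1922, 5104f98, 5f2d0ff, 63d150d, 6b8718f, 8cf78b3, 8e28db7, 951b690, c9ef8a1, d1c99b5, efe3132}.
Reachable from 63d150d: {48bced6, 4fe1922, 63d150d}.
In 8cf78b3's history but not 63d150d's: {5104f98, 5f2d0ff, 6b8718f, 8cf78b3, 8e28db7, 951b690, c9ef8a1, d1c99b5, efe3132} — 9 commits.

9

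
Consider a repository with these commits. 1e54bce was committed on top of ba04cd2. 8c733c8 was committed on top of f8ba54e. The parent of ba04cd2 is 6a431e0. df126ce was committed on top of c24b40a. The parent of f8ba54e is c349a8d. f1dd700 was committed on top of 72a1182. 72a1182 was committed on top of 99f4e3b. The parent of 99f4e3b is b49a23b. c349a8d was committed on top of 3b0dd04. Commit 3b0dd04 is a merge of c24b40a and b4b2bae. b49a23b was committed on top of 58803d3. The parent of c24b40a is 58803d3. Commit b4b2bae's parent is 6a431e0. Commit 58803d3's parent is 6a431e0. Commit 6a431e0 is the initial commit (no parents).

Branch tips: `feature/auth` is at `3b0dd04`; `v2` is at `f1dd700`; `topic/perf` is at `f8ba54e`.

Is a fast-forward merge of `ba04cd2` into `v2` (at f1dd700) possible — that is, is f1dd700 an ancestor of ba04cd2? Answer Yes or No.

A fast-forward from f1dd700 to ba04cd2 is possible iff f1dd700 is an ancestor of ba04cd2.
Ancestors of ba04cd2: {6a431e0, ba04cd2}.
f1dd700 is not among them, so fast-forward is not possible.

No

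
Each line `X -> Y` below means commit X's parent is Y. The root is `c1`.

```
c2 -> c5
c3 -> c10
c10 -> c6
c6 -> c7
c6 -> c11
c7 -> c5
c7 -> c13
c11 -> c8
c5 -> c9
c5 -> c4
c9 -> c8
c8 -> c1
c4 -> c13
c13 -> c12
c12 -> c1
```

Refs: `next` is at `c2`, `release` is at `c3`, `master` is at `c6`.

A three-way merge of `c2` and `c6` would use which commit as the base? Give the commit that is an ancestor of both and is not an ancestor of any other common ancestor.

Ancestors of c2: {c1, c12, c13, c2, c4, c5, c8, c9}.
Ancestors of c6: {c1, c11, c12, c13, c4, c5, c6, c7, c8, c9}.
Common ancestors: {c1, c12, c13, c4, c5, c8, c9}.
Among these, c5 is not an ancestor of any other common ancestor — it is the merge base.

c5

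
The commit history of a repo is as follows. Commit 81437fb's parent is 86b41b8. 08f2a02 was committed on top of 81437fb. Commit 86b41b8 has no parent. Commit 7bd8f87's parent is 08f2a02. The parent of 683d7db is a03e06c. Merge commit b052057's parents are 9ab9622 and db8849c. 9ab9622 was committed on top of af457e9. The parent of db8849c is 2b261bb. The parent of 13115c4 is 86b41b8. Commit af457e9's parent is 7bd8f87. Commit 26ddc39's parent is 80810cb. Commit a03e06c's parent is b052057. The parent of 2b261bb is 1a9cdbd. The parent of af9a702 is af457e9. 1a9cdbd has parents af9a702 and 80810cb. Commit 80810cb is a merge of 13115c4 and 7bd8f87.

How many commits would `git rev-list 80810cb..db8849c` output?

5

Reachable from db8849c: {08f2a02, 13115c4, 1a9cdbd, 2b261bb, 7bd8f87, 80810cb, 81437fb, 86b41b8, af457e9, af9a702, db8849c}.
Reachable from 80810cb: {08f2a02, 13115c4, 7bd8f87, 80810cb, 81437fb, 86b41b8}.
In db8849c's history but not 80810cb's: {1a9cdbd, 2b261bb, af457e9, af9a702, db8849c} — 5 commits.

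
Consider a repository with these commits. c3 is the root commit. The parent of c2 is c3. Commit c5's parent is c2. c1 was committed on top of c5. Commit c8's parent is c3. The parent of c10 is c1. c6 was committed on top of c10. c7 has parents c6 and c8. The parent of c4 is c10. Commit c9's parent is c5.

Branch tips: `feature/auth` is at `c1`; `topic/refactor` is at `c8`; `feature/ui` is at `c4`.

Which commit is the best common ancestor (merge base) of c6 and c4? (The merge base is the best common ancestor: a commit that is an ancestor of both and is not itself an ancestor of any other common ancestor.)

c10

Ancestors of c6: {c1, c10, c2, c3, c5, c6}.
Ancestors of c4: {c1, c10, c2, c3, c4, c5}.
Common ancestors: {c1, c10, c2, c3, c5}.
Among these, c10 is not an ancestor of any other common ancestor — it is the merge base.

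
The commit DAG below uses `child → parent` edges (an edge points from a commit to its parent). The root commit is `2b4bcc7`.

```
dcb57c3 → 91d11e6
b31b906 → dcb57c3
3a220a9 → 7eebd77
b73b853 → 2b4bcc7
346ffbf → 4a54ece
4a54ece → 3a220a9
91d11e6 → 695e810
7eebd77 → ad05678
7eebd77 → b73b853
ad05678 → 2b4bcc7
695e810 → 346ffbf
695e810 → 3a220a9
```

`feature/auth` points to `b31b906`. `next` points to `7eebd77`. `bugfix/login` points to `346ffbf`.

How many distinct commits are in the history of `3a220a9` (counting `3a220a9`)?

5

Walking parent pointers from 3a220a9: reachable set = {2b4bcc7, 3a220a9, 7eebd77, ad05678, b73b853}.
That is 5 commits.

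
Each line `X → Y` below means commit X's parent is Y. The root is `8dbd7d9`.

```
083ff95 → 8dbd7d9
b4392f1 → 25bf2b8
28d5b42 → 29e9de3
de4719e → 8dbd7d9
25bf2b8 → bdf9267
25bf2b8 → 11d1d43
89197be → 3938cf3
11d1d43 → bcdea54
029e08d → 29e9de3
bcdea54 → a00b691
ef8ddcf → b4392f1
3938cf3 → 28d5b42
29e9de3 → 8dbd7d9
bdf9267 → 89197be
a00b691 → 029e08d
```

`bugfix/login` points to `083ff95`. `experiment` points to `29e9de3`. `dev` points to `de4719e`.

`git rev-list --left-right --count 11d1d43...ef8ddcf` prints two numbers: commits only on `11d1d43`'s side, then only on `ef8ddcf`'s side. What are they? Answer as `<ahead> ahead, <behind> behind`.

0 ahead, 7 behind

Reachable from 11d1d43: {029e08d, 11d1d43, 29e9de3, 8dbd7d9, a00b691, bcdea54}.
Reachable from ef8ddcf: {029e08d, 11d1d43, 25bf2b8, 28d5b42, 29e9de3, 3938cf3, 89197be, 8dbd7d9, a00b691, b4392f1, bcdea54, bdf9267, ef8ddcf}.
Only in 11d1d43's history (ahead): {} — 0.
Only in ef8ddcf's history (behind): {25bf2b8, 28d5b42, 3938cf3, 89197be, b4392f1, bdf9267, ef8ddcf} — 7.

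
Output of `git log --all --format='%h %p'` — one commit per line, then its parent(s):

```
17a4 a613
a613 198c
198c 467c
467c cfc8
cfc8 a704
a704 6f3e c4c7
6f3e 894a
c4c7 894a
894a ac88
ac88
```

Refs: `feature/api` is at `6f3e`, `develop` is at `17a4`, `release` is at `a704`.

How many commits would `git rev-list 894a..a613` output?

Reachable from a613: {198c, 467c, 6f3e, 894a, a613, a704, ac88, c4c7, cfc8}.
Reachable from 894a: {894a, ac88}.
In a613's history but not 894a's: {198c, 467c, 6f3e, a613, a704, c4c7, cfc8} — 7 commits.

7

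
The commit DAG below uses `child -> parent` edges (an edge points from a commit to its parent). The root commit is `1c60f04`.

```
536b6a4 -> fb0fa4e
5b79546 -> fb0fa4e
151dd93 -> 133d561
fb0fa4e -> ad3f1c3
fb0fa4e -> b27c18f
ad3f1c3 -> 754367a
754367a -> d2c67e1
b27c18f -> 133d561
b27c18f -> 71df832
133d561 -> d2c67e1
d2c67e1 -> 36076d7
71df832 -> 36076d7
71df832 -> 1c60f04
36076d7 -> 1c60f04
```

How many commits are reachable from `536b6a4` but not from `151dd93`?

6

Reachable from 536b6a4: {133d561, 1c60f04, 36076d7, 536b6a4, 71df832, 754367a, ad3f1c3, b27c18f, d2c67e1, fb0fa4e}.
Reachable from 151dd93: {133d561, 151dd93, 1c60f04, 36076d7, d2c67e1}.
In 536b6a4's history but not 151dd93's: {536b6a4, 71df832, 754367a, ad3f1c3, b27c18f, fb0fa4e} — 6 commits.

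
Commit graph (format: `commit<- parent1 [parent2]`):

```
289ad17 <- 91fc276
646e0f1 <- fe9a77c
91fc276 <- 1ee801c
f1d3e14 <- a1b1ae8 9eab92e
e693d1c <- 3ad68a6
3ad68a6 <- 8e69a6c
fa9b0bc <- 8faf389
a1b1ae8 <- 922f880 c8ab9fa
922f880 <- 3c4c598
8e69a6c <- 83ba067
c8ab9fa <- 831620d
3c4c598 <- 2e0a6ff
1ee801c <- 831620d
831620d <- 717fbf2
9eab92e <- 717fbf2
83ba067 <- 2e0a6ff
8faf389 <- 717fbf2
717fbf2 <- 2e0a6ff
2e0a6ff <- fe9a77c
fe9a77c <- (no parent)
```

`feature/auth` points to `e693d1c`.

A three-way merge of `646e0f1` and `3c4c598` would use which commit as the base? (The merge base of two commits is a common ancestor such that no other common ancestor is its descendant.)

Ancestors of 646e0f1: {646e0f1, fe9a77c}.
Ancestors of 3c4c598: {2e0a6ff, 3c4c598, fe9a77c}.
Common ancestors: {fe9a77c}.
The only common ancestor is fe9a77c, so it is the merge base.

fe9a77c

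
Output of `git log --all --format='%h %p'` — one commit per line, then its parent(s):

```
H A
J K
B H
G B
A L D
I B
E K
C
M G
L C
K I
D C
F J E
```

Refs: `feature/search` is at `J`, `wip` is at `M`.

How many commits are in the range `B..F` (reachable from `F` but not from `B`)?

5

Reachable from F: {A, B, C, D, E, F, H, I, J, K, L}.
Reachable from B: {A, B, C, D, H, L}.
In F's history but not B's: {E, F, I, J, K} — 5 commits.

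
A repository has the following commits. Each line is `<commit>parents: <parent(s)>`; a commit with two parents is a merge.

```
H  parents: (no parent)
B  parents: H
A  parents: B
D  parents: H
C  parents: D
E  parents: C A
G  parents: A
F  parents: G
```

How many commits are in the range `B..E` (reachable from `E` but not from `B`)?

Reachable from E: {A, B, C, D, E, H}.
Reachable from B: {B, H}.
In E's history but not B's: {A, C, D, E} — 4 commits.

4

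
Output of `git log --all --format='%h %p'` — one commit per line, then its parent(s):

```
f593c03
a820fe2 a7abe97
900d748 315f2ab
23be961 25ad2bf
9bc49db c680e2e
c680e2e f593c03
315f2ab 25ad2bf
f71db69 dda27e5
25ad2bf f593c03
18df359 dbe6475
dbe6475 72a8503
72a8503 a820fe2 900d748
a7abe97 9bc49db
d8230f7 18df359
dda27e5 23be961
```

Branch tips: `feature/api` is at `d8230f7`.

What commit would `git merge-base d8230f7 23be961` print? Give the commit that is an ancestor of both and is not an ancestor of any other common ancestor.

25ad2bf

Ancestors of d8230f7: {18df359, 25ad2bf, 315f2ab, 72a8503, 900d748, 9bc49db, a7abe97, a820fe2, c680e2e, d8230f7, dbe6475, f593c03}.
Ancestors of 23be961: {23be961, 25ad2bf, f593c03}.
Common ancestors: {25ad2bf, f593c03}.
Among these, 25ad2bf is not an ancestor of any other common ancestor — it is the merge base.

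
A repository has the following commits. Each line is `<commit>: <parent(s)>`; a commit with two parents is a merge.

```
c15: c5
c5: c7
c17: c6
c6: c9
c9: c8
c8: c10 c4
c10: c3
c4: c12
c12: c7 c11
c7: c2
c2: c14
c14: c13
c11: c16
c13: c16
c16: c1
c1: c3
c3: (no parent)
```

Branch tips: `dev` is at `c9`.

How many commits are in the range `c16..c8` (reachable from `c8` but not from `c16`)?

9

Reachable from c8: {c1, c10, c11, c12, c13, c14, c16, c2, c3, c4, c7, c8}.
Reachable from c16: {c1, c16, c3}.
In c8's history but not c16's: {c10, c11, c12, c13, c14, c2, c4, c7, c8} — 9 commits.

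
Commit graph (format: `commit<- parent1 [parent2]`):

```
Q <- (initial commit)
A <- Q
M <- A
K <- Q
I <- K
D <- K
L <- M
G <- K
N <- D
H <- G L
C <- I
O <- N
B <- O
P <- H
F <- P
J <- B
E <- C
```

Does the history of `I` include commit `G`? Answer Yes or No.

Ancestors of I: {I, K, Q}.
G is not in that set, so it is not an ancestor of I.

No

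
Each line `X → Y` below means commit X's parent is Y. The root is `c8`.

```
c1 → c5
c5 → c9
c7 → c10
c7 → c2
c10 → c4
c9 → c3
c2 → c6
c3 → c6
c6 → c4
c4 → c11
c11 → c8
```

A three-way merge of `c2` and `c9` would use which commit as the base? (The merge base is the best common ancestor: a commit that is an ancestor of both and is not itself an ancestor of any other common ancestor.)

Ancestors of c2: {c11, c2, c4, c6, c8}.
Ancestors of c9: {c11, c3, c4, c6, c8, c9}.
Common ancestors: {c11, c4, c6, c8}.
Among these, c6 is not an ancestor of any other common ancestor — it is the merge base.

c6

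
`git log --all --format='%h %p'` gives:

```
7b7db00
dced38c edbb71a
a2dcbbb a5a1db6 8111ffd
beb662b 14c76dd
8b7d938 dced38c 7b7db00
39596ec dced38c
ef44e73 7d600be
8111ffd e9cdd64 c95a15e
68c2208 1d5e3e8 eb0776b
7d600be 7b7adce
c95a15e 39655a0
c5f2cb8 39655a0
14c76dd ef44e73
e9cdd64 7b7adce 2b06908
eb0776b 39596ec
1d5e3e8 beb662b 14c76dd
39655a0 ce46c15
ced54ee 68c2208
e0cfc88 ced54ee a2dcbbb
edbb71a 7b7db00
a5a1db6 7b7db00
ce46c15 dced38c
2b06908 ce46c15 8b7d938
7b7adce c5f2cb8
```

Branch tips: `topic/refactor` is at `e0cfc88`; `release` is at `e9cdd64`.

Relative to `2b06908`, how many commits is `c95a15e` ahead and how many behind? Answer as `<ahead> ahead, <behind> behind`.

2 ahead, 2 behind

Reachable from c95a15e: {39655a0, 7b7db00, c95a15e, ce46c15, dced38c, edbb71a}.
Reachable from 2b06908: {2b06908, 7b7db00, 8b7d938, ce46c15, dced38c, edbb71a}.
Only in c95a15e's history (ahead): {39655a0, c95a15e} — 2.
Only in 2b06908's history (behind): {2b06908, 8b7d938} — 2.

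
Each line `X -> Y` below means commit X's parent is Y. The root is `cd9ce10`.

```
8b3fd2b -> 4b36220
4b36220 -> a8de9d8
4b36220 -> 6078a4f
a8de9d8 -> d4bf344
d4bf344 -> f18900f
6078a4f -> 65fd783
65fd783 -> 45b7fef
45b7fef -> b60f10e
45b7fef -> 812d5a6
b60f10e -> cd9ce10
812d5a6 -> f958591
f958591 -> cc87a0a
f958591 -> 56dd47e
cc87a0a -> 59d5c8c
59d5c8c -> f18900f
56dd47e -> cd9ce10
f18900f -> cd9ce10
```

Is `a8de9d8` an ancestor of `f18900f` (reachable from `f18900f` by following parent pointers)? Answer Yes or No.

Ancestors of f18900f: {cd9ce10, f18900f}.
a8de9d8 is not in that set, so it is not an ancestor of f18900f.

No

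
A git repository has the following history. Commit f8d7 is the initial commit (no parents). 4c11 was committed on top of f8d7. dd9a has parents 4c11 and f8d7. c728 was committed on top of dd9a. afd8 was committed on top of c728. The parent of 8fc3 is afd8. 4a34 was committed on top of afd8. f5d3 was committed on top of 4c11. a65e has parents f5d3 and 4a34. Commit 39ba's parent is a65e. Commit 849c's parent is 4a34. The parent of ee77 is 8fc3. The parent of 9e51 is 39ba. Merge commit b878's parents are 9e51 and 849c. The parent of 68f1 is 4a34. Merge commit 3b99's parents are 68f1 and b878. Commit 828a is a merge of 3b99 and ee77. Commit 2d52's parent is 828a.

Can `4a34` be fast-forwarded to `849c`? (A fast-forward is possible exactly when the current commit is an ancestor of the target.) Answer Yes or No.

A fast-forward from 4a34 to 849c is possible iff 4a34 is an ancestor of 849c.
Ancestors of 849c: {4a34, 4c11, 849c, afd8, c728, dd9a, f8d7}.
4a34 is among them, so fast-forward is possible.

Yes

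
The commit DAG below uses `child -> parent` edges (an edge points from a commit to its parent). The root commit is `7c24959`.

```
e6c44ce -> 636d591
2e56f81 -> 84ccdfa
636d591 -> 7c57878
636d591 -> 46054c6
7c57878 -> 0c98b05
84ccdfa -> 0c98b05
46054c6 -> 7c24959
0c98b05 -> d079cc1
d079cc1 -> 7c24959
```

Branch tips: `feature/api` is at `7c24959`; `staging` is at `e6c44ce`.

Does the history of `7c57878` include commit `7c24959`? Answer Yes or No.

Ancestors of 7c57878 (commits reachable by following parents): {0c98b05, 7c24959, 7c57878, d079cc1}.
7c24959 is in that set, so it is an ancestor of 7c57878.

Yes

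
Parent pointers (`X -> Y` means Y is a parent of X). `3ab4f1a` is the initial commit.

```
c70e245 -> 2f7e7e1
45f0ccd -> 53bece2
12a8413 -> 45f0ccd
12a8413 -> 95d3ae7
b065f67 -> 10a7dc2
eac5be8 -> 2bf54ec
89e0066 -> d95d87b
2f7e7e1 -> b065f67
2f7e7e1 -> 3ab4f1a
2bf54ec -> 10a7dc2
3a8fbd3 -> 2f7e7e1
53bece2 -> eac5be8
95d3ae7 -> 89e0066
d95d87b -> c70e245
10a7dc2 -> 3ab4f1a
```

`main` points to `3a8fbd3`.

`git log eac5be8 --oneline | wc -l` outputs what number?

4

Walking parent pointers from eac5be8: reachable set = {10a7dc2, 2bf54ec, 3ab4f1a, eac5be8}.
That is 4 commits.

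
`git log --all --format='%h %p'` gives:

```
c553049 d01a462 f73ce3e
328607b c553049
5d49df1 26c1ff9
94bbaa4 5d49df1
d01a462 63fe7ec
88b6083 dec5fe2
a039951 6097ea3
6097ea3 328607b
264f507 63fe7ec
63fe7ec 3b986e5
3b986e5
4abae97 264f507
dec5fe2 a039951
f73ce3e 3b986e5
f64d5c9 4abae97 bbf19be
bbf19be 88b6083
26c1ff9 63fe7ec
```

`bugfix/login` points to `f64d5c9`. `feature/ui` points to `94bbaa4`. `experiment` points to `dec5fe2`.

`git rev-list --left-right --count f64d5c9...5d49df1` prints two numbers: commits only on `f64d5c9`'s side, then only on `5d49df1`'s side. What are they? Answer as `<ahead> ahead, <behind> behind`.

Reachable from f64d5c9: {264f507, 328607b, 3b986e5, 4abae97, 6097ea3, 63fe7ec, 88b6083, a039951, bbf19be, c553049, d01a462, dec5fe2, f64d5c9, f73ce3e}.
Reachable from 5d49df1: {26c1ff9, 3b986e5, 5d49df1, 63fe7ec}.
Only in f64d5c9's history (ahead): {264f507, 328607b, 4abae97, 6097ea3, 88b6083, a039951, bbf19be, c553049, d01a462, dec5fe2, f64d5c9, f73ce3e} — 12.
Only in 5d49df1's history (behind): {26c1ff9, 5d49df1} — 2.

12 ahead, 2 behind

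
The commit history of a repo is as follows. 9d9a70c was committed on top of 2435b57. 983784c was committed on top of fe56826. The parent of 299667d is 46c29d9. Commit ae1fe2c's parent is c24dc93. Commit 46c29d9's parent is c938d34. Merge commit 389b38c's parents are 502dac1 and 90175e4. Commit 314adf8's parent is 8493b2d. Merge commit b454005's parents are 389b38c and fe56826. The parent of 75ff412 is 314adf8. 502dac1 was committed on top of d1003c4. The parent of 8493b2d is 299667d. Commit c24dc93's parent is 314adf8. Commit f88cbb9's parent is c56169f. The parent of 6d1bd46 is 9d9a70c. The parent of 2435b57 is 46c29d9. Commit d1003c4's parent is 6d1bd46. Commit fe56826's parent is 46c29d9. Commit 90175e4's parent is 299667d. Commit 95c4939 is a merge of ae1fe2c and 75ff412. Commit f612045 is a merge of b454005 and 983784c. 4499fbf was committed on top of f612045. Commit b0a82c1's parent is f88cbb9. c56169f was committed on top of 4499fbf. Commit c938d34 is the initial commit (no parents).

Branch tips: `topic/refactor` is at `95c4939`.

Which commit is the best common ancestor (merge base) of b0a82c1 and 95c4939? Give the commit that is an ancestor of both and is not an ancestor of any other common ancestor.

Ancestors of b0a82c1: {2435b57, 299667d, 389b38c, 4499fbf, 46c29d9, 502dac1, 6d1bd46, 90175e4, 983784c, 9d9a70c, b0a82c1, b454005, c56169f, c938d34, d1003c4, f612045, f88cbb9, fe56826}.
Ancestors of 95c4939: {299667d, 314adf8, 46c29d9, 75ff412, 8493b2d, 95c4939, ae1fe2c, c24dc93, c938d34}.
Common ancestors: {299667d, 46c29d9, c938d34}.
Among these, 299667d is not an ancestor of any other common ancestor — it is the merge base.

299667d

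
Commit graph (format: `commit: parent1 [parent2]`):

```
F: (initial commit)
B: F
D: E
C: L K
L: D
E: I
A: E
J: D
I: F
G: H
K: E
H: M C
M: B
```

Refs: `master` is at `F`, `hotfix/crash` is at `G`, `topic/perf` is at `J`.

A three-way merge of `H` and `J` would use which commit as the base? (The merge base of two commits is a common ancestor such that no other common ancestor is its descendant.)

D

Ancestors of H: {B, C, D, E, F, H, I, K, L, M}.
Ancestors of J: {D, E, F, I, J}.
Common ancestors: {D, E, F, I}.
Among these, D is not an ancestor of any other common ancestor — it is the merge base.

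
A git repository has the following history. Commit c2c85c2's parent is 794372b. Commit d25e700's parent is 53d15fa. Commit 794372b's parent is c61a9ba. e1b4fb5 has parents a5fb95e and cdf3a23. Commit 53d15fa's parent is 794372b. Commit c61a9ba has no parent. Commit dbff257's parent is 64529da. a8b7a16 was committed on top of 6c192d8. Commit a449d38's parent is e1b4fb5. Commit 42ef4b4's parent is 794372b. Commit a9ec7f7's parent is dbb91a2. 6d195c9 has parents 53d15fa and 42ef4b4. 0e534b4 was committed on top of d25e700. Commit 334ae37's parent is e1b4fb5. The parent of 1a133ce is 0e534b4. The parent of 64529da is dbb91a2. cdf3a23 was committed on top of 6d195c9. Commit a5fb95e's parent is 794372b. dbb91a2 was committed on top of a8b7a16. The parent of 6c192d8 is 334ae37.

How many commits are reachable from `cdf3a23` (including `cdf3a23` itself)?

Walking parent pointers from cdf3a23: reachable set = {42ef4b4, 53d15fa, 6d195c9, 794372b, c61a9ba, cdf3a23}.
That is 6 commits.

6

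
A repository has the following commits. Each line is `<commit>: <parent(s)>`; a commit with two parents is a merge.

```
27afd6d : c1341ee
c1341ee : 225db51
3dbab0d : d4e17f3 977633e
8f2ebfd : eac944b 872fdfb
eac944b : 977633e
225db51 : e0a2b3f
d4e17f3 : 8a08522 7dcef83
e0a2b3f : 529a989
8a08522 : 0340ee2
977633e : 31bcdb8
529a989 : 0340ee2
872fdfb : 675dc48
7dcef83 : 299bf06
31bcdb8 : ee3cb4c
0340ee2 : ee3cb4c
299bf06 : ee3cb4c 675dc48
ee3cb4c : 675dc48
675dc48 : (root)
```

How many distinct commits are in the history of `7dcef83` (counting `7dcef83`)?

4

Walking parent pointers from 7dcef83: reachable set = {299bf06, 675dc48, 7dcef83, ee3cb4c}.
That is 4 commits.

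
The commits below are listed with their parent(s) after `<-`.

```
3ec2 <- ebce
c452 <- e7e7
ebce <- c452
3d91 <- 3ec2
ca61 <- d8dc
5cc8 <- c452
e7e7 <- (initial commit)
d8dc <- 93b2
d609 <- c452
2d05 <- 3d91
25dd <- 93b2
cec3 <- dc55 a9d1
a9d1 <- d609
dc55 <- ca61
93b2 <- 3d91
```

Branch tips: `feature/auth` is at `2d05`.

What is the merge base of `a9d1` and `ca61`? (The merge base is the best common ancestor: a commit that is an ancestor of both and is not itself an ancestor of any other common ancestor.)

c452

Ancestors of a9d1: {a9d1, c452, d609, e7e7}.
Ancestors of ca61: {3d91, 3ec2, 93b2, c452, ca61, d8dc, e7e7, ebce}.
Common ancestors: {c452, e7e7}.
Among these, c452 is not an ancestor of any other common ancestor — it is the merge base.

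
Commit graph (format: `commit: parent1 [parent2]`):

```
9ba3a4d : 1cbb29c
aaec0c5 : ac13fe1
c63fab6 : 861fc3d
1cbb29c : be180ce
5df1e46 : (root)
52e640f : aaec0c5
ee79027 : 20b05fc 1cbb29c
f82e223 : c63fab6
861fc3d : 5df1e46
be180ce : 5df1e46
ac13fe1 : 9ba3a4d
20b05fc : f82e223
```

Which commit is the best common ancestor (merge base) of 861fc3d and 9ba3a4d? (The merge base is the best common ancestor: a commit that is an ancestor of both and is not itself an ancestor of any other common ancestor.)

Ancestors of 861fc3d: {5df1e46, 861fc3d}.
Ancestors of 9ba3a4d: {1cbb29c, 5df1e46, 9ba3a4d, be180ce}.
Common ancestors: {5df1e46}.
The only common ancestor is 5df1e46, so it is the merge base.

5df1e46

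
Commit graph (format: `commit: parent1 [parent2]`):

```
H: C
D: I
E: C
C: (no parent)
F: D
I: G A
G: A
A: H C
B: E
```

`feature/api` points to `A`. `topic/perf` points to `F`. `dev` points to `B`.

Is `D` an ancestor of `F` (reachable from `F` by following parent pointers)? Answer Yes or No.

Yes

Ancestors of F (commits reachable by following parents): {A, C, D, F, G, H, I}.
D is in that set, so it is an ancestor of F.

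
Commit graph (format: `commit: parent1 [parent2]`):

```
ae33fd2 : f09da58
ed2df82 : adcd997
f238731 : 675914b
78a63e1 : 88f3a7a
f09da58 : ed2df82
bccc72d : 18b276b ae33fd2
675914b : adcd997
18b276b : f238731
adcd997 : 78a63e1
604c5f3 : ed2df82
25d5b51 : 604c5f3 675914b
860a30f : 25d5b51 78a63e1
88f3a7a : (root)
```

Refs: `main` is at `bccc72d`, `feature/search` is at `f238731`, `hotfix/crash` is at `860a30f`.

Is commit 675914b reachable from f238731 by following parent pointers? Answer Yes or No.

Yes

Ancestors of f238731 (commits reachable by following parents): {675914b, 78a63e1, 88f3a7a, adcd997, f238731}.
675914b is in that set, so it is an ancestor of f238731.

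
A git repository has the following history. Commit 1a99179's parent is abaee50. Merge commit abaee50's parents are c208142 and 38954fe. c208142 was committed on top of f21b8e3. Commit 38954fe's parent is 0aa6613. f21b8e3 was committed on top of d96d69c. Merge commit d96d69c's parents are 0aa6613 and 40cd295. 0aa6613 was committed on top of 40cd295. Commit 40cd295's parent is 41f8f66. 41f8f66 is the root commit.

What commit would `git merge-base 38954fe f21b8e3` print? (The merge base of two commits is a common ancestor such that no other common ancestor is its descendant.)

Ancestors of 38954fe: {0aa6613, 38954fe, 40cd295, 41f8f66}.
Ancestors of f21b8e3: {0aa6613, 40cd295, 41f8f66, d96d69c, f21b8e3}.
Common ancestors: {0aa6613, 40cd295, 41f8f66}.
Among these, 0aa6613 is not an ancestor of any other common ancestor — it is the merge base.

0aa6613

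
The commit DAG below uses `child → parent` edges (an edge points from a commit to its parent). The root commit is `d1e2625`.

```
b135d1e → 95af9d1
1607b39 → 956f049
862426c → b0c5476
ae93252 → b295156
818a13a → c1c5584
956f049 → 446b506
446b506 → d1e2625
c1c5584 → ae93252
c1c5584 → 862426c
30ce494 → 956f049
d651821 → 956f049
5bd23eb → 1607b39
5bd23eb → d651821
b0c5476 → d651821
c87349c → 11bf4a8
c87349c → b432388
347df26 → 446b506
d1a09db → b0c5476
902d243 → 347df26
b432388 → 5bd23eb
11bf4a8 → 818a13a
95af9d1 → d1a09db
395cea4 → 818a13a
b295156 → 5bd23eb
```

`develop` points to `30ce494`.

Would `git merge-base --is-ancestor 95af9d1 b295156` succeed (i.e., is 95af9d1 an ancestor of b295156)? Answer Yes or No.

No

Ancestors of b295156: {1607b39, 446b506, 5bd23eb, 956f049, b295156, d1e2625, d651821}.
95af9d1 is not in that set, so it is not an ancestor of b295156.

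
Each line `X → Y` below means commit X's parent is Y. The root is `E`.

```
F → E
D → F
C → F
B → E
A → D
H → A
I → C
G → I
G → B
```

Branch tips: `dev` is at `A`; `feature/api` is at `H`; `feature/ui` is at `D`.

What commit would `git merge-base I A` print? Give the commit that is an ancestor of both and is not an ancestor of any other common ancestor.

Ancestors of I: {C, E, F, I}.
Ancestors of A: {A, D, E, F}.
Common ancestors: {E, F}.
Among these, F is not an ancestor of any other common ancestor — it is the merge base.

F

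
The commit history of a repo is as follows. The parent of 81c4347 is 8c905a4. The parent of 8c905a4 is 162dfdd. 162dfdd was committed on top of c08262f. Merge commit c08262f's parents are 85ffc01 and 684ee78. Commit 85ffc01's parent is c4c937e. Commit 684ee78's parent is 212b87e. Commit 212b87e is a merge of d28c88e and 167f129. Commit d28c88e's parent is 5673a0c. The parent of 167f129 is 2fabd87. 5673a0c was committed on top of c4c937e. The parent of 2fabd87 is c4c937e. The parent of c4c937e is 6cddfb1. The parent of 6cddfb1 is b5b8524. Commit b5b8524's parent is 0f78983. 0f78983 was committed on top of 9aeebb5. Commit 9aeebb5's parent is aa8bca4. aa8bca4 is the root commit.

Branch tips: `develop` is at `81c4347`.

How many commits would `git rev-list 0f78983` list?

3

Walking parent pointers from 0f78983: reachable set = {0f78983, 9aeebb5, aa8bca4}.
That is 3 commits.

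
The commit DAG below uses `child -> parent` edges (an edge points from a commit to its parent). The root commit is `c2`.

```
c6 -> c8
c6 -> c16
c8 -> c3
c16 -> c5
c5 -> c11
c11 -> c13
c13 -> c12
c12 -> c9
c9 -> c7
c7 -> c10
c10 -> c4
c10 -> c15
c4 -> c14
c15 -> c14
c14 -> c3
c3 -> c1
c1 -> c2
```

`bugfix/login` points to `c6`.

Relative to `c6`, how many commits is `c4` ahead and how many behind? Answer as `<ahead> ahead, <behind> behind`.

Reachable from c4: {c1, c14, c2, c3, c4}.
Reachable from c6: {c1, c10, c11, c12, c13, c14, c15, c16, c2, c3, c4, c5, c6, c7, c8, c9}.
Only in c4's history (ahead): {} — 0.
Only in c6's history (behind): {c10, c11, c12, c13, c15, c16, c5, c6, c7, c8, c9} — 11.

0 ahead, 11 behind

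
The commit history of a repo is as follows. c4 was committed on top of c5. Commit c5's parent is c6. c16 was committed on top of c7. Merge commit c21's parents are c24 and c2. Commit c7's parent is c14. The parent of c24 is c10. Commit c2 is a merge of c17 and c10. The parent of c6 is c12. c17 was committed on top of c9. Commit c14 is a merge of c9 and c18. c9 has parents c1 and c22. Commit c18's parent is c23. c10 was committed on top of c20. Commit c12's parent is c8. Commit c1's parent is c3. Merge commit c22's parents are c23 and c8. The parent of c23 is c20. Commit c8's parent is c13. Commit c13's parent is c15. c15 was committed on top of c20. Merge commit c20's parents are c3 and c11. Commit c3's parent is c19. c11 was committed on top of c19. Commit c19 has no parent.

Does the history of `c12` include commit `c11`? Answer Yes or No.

Yes

Ancestors of c12 (commits reachable by following parents): {c11, c12, c13, c15, c19, c20, c3, c8}.
c11 is in that set, so it is an ancestor of c12.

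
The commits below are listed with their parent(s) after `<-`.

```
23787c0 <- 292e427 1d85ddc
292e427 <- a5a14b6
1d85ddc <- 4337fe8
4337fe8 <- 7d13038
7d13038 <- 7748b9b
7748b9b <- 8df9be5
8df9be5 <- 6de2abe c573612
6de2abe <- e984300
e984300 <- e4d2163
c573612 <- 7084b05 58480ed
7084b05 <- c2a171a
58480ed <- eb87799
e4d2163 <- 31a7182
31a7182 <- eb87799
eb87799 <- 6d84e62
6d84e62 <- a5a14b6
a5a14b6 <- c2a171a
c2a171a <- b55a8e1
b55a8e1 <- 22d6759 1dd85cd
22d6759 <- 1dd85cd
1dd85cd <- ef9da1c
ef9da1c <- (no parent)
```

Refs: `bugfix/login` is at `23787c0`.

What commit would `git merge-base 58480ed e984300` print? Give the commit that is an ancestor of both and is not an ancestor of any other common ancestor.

eb87799

Ancestors of 58480ed: {1dd85cd, 22d6759, 58480ed, 6d84e62, a5a14b6, b55a8e1, c2a171a, eb87799, ef9da1c}.
Ancestors of e984300: {1dd85cd, 22d6759, 31a7182, 6d84e62, a5a14b6, b55a8e1, c2a171a, e4d2163, e984300, eb87799, ef9da1c}.
Common ancestors: {1dd85cd, 22d6759, 6d84e62, a5a14b6, b55a8e1, c2a171a, eb87799, ef9da1c}.
Among these, eb87799 is not an ancestor of any other common ancestor — it is the merge base.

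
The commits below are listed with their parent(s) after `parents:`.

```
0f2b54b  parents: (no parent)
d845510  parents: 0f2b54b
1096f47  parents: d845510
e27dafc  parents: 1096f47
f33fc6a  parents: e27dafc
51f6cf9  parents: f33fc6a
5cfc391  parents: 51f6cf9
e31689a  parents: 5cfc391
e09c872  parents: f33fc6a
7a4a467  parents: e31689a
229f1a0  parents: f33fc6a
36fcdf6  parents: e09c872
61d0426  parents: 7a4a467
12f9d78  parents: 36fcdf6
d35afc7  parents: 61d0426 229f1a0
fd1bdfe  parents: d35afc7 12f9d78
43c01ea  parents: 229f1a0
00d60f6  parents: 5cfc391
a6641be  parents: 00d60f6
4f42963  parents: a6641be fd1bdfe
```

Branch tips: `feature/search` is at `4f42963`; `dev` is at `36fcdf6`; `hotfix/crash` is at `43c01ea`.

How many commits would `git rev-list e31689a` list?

8

Walking parent pointers from e31689a: reachable set = {0f2b54b, 1096f47, 51f6cf9, 5cfc391, d845510, e27dafc, e31689a, f33fc6a}.
That is 8 commits.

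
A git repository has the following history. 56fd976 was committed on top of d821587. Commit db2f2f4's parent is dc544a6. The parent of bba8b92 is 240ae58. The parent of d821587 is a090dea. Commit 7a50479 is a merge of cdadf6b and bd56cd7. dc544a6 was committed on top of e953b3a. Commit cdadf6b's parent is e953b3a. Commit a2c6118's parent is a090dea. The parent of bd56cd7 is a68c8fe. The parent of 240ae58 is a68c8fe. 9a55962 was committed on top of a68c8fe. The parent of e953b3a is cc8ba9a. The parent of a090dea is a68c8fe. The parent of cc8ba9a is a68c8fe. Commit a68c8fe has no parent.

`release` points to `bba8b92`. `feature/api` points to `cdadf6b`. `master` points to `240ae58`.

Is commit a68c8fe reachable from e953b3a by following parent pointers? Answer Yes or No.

Ancestors of e953b3a (commits reachable by following parents): {a68c8fe, cc8ba9a, e953b3a}.
a68c8fe is in that set, so it is an ancestor of e953b3a.

Yes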